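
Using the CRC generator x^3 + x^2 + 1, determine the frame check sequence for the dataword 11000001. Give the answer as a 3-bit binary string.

Append 3 zeros: 11000001000. Divide by 1101 (XOR where the leading bit is 1):
  pos 0: 1100 XOR 1101 = 0001
  pos 3: 1000 XOR 1101 = 0101
  pos 4: 1011 XOR 1101 = 0110
  pos 5: 1100 XOR 1101 = 0001
Remainder (last 3 bits) = 100. This is the CRC / FCS.

100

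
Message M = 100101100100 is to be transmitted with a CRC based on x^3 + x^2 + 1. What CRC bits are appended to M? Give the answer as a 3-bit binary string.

011

Append 3 zeros: 100101100100000. Divide by 1101 (XOR where the leading bit is 1):
  pos 0: 1001 XOR 1101 = 0100
  pos 1: 1000 XOR 1101 = 0101
  pos 2: 1011 XOR 1101 = 0110
  pos 3: 1101 XOR 1101 = 0000
  pos 9: 1000 XOR 1101 = 0101
  pos 10: 1010 XOR 1101 = 0111
  pos 11: 1110 XOR 1101 = 0011
Remainder (last 3 bits) = 011. This is the CRC / FCS.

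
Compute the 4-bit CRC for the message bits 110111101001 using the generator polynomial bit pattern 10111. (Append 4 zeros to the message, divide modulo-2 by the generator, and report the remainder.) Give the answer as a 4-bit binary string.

Append 4 zeros: 1101111010010000. Divide by 10111 (XOR where the leading bit is 1):
  pos 0: 11011 XOR 10111 = 01100
  pos 1: 11001 XOR 10111 = 01110
  pos 2: 11101 XOR 10111 = 01010
  pos 3: 10100 XOR 10111 = 00011
  pos 6: 11100 XOR 10111 = 01011
  pos 7: 10111 XOR 10111 = 00000
Remainder (last 4 bits) = 0000. This is the CRC / FCS.

0000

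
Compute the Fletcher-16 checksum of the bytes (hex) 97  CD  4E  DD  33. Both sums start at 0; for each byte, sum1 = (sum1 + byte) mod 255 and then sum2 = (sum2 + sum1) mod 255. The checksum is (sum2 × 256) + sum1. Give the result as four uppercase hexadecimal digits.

Running sums (mod 255):
  after byte 0 (97): sum1=151, sum2=151
  after byte 1 (CD): sum1=101, sum2=252
  after byte 2 (4E): sum1=179, sum2=176
  after byte 3 (DD): sum1=145, sum2=66
  after byte 4 (33): sum1=196, sum2=7
Checksum = sum2·256 + sum1 = 7·256 + 196 = 1988 = 0x07C4.

07C4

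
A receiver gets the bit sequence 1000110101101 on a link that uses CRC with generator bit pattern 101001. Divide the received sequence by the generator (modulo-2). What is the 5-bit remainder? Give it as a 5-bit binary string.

Modulo-2 division of 1000110101101 by 101001:
  pos 0: 100011 XOR 101001 = 001010
  pos 2: 101001 XOR 101001 = 000000
Remainder = 01101 (nonzero — an error is detected).

01101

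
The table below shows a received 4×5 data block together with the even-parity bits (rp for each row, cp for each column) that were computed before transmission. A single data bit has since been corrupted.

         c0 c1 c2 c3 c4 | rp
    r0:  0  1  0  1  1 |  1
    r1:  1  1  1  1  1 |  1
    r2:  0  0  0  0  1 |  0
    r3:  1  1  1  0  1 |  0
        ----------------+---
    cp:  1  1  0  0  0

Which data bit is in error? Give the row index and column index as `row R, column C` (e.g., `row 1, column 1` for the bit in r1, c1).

Recompute each row's even parity and compare to rp:
  r0: data parity 1, sent rp 1 → ok
  r1: data parity 1, sent rp 1 → ok
  r2: data parity 1, sent rp 0 → mismatch
  r3: data parity 0, sent rp 0 → ok
Recompute each column's even parity and compare to cp:
  c0: data parity 0, sent cp 1 → mismatch
  c1: data parity 1, sent cp 1 → ok
  c2: data parity 0, sent cp 0 → ok
  c3: data parity 0, sent cp 0 → ok
  c4: data parity 0, sent cp 0 → ok
Exactly one row (r2) and one column (c0) fail → the flipped bit is at their intersection.

row 2, column 0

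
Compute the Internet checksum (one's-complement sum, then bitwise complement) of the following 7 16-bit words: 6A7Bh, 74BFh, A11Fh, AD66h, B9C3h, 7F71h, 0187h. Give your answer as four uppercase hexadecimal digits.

One's-complement addition (fold any carry out of bit 15 back into bit 0):
  0x6A7B + 0x74BF = 0x0DF3A
  0xDF3A + 0xA11F = 0x18059 → wrap carry → 0x805A
  0x805A + 0xAD66 = 0x12DC0 → wrap carry → 0x2DC1
  0x2DC1 + 0xB9C3 = 0x0E784
  0xE784 + 0x7F71 = 0x166F5 → wrap carry → 0x66F6
  0x66F6 + 0x0187 = 0x0687D
One's-complement sum = 0x687D.
Checksum = ~0x687D & 0xFFFF = 0x9782.

9782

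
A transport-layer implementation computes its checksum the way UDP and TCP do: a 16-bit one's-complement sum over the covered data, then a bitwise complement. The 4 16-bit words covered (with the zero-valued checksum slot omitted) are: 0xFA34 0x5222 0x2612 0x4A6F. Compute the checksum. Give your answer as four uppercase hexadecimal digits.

One's-complement addition (fold any carry out of bit 15 back into bit 0):
  0xFA34 + 0x5222 = 0x14C56 → wrap carry → 0x4C57
  0x4C57 + 0x2612 = 0x07269
  0x7269 + 0x4A6F = 0x0BCD8
One's-complement sum = 0xBCD8.
Checksum = ~0xBCD8 & 0xFFFF = 0x4327.

4327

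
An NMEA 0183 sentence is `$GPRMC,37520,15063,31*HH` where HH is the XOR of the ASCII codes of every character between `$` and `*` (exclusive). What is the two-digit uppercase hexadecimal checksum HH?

XOR the ASCII codes of the payload characters:
  'G' = 0x47 → acc = 0x47
  'P' = 0x50 → acc = 0x17
  'R' = 0x52 → acc = 0x45
  'M' = 0x4D → acc = 0x08
  'C' = 0x43 → acc = 0x4B
  ',' = 0x2C → acc = 0x67
  '3' = 0x33 → acc = 0x54
  '7' = 0x37 → acc = 0x63
  '5' = 0x35 → acc = 0x56
  '2' = 0x32 → acc = 0x64
  '0' = 0x30 → acc = 0x54
  ',' = 0x2C → acc = 0x78
  '1' = 0x31 → acc = 0x49
  '5' = 0x35 → acc = 0x7C
  '0' = 0x30 → acc = 0x4C
  '6' = 0x36 → acc = 0x7A
  '3' = 0x33 → acc = 0x49
  ',' = 0x2C → acc = 0x65
  '3' = 0x33 → acc = 0x56
  '1' = 0x31 → acc = 0x67
Checksum = 0x67.

67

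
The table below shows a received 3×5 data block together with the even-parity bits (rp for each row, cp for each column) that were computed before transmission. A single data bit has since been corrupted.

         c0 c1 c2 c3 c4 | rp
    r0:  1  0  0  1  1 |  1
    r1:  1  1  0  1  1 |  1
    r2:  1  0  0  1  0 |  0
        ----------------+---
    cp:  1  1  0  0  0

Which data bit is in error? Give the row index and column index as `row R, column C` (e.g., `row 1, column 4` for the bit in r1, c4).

row 1, column 3

Recompute each row's even parity and compare to rp:
  r0: data parity 1, sent rp 1 → ok
  r1: data parity 0, sent rp 1 → mismatch
  r2: data parity 0, sent rp 0 → ok
Recompute each column's even parity and compare to cp:
  c0: data parity 1, sent cp 1 → ok
  c1: data parity 1, sent cp 1 → ok
  c2: data parity 0, sent cp 0 → ok
  c3: data parity 1, sent cp 0 → mismatch
  c4: data parity 0, sent cp 0 → ok
Exactly one row (r1) and one column (c3) fail → the flipped bit is at their intersection.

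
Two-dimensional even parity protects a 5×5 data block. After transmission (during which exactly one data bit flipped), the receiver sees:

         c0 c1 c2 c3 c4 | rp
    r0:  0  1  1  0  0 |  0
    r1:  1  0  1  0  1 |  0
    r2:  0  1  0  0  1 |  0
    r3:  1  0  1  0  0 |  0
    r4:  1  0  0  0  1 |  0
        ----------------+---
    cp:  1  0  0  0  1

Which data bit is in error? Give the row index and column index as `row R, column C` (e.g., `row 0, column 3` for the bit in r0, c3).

Recompute each row's even parity and compare to rp:
  r0: data parity 0, sent rp 0 → ok
  r1: data parity 1, sent rp 0 → mismatch
  r2: data parity 0, sent rp 0 → ok
  r3: data parity 0, sent rp 0 → ok
  r4: data parity 0, sent rp 0 → ok
Recompute each column's even parity and compare to cp:
  c0: data parity 1, sent cp 1 → ok
  c1: data parity 0, sent cp 0 → ok
  c2: data parity 1, sent cp 0 → mismatch
  c3: data parity 0, sent cp 0 → ok
  c4: data parity 1, sent cp 1 → ok
Exactly one row (r1) and one column (c2) fail → the flipped bit is at their intersection.

row 1, column 2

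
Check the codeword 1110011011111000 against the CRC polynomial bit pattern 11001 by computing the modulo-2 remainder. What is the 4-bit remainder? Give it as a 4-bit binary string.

Modulo-2 division of 1110011011111000 by 11001:
  pos 0: 11100 XOR 11001 = 00101
  pos 2: 10111 XOR 11001 = 01110
  pos 3: 11100 XOR 11001 = 00101
  pos 5: 10111 XOR 11001 = 01110
  pos 6: 11101 XOR 11001 = 00100
  pos 8: 10011 XOR 11001 = 01010
  pos 9: 10100 XOR 11001 = 01101
  pos 10: 11010 XOR 11001 = 00011
Remainder = 0110 (nonzero — an error is detected).

0110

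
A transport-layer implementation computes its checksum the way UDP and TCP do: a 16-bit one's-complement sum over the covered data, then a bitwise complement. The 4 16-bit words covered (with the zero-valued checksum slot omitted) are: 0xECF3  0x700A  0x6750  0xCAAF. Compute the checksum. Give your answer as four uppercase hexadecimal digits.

One's-complement addition (fold any carry out of bit 15 back into bit 0):
  0xECF3 + 0x700A = 0x15CFD → wrap carry → 0x5CFE
  0x5CFE + 0x6750 = 0x0C44E
  0xC44E + 0xCAAF = 0x18EFD → wrap carry → 0x8EFE
One's-complement sum = 0x8EFE.
Checksum = ~0x8EFE & 0xFFFF = 0x7101.

7101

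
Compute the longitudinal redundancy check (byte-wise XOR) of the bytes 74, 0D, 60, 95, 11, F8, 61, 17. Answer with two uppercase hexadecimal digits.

13

XOR the bytes together:
  start with 0x74
  0x74 ⊕ 0x0D = 0x79
  0x79 ⊕ 0x60 = 0x19
  0x19 ⊕ 0x95 = 0x8C
  0x8C ⊕ 0x11 = 0x9D
  0x9D ⊕ 0xF8 = 0x65
  0x65 ⊕ 0x61 = 0x04
  0x04 ⊕ 0x17 = 0x13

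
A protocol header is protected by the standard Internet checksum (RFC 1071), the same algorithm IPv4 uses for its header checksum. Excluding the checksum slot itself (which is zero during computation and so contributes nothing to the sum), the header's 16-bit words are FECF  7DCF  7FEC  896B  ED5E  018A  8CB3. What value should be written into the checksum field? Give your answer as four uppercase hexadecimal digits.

One's-complement addition (fold any carry out of bit 15 back into bit 0):
  0xFECF + 0x7DCF = 0x17C9E → wrap carry → 0x7C9F
  0x7C9F + 0x7FEC = 0x0FC8B
  0xFC8B + 0x896B = 0x185F6 → wrap carry → 0x85F7
  0x85F7 + 0xED5E = 0x17355 → wrap carry → 0x7356
  0x7356 + 0x018A = 0x074E0
  0x74E0 + 0x8CB3 = 0x10193 → wrap carry → 0x0194
One's-complement sum = 0x0194.
Checksum = ~0x0194 & 0xFFFF = 0xFE6B.

FE6B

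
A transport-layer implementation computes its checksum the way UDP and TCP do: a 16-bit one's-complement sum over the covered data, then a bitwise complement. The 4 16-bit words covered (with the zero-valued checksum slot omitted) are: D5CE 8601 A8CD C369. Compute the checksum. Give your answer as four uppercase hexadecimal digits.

One's-complement addition (fold any carry out of bit 15 back into bit 0):
  0xD5CE + 0x8601 = 0x15BCF → wrap carry → 0x5BD0
  0x5BD0 + 0xA8CD = 0x1049D → wrap carry → 0x049E
  0x049E + 0xC369 = 0x0C807
One's-complement sum = 0xC807.
Checksum = ~0xC807 & 0xFFFF = 0x37F8.

37F8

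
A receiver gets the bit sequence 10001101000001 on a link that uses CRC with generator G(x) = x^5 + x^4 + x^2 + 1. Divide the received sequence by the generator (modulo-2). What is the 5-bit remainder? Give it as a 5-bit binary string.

11100

Modulo-2 division of 10001101000001 by 110101:
  pos 0: 100011 XOR 110101 = 010110
  pos 1: 101100 XOR 110101 = 011001
  pos 2: 110011 XOR 110101 = 000110
  pos 5: 110000 XOR 110101 = 000101
  pos 8: 101001 XOR 110101 = 011100
Remainder = 11100 (nonzero — an error is detected).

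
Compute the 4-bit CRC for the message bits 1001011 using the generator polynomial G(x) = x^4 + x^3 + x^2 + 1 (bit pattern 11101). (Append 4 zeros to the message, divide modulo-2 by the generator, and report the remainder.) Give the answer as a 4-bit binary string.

0011

Append 4 zeros: 10010110000. Divide by 11101 (XOR where the leading bit is 1):
  pos 0: 10010 XOR 11101 = 01111
  pos 1: 11111 XOR 11101 = 00010
  pos 4: 10100 XOR 11101 = 01001
  pos 5: 10010 XOR 11101 = 01111
  pos 6: 11110 XOR 11101 = 00011
Remainder (last 4 bits) = 0011. This is the CRC / FCS.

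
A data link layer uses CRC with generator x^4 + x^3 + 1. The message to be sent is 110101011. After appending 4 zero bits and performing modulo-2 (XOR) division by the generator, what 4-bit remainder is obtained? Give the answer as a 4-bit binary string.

1110

Append 4 zeros: 1101010110000. Divide by 11001 (XOR where the leading bit is 1):
  pos 0: 11010 XOR 11001 = 00011
  pos 3: 11101 XOR 11001 = 00100
  pos 5: 10010 XOR 11001 = 01011
  pos 6: 10110 XOR 11001 = 01111
  pos 7: 11110 XOR 11001 = 00111
Remainder (last 4 bits) = 1110. This is the CRC / FCS.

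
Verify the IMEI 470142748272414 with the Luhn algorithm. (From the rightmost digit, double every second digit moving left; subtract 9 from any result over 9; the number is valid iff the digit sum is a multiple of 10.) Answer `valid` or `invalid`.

invalid

From the right, keep odd positions and double even positions (subtract 9 from any doubled value over 9):
  doubled (positions 2,4,...): 2 4 4 8 4 2 5 → sum 29
  kept (positions 1,3,...): 4 4 7 8 7 4 0 4 → sum 38
Total = 67.
67 mod 10 = 7, so the number is invalid.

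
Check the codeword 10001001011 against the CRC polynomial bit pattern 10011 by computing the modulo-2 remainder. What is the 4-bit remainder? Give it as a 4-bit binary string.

Modulo-2 division of 10001001011 by 10011:
  pos 0: 10001 XOR 10011 = 00010
  pos 3: 10001 XOR 10011 = 00010
  pos 6: 10011 XOR 10011 = 00000
Remainder = 0000 (zero — the frame passes the CRC check).

0000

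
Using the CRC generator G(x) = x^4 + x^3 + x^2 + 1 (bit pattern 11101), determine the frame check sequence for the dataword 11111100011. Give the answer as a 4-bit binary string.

Append 4 zeros: 111111000110000. Divide by 11101 (XOR where the leading bit is 1):
  pos 0: 11111 XOR 11101 = 00010
  pos 3: 10100 XOR 11101 = 01001
  pos 4: 10010 XOR 11101 = 01111
  pos 5: 11111 XOR 11101 = 00010
  pos 8: 10100 XOR 11101 = 01001
  pos 9: 10010 XOR 11101 = 01111
  pos 10: 11110 XOR 11101 = 00011
Remainder (last 4 bits) = 0011. This is the CRC / FCS.

0011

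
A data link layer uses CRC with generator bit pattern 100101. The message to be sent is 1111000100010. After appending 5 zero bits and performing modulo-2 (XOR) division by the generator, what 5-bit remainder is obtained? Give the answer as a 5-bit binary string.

10001

Append 5 zeros: 111100010001000000. Divide by 100101 (XOR where the leading bit is 1):
  pos 0: 111100 XOR 100101 = 011001
  pos 1: 110010 XOR 100101 = 010111
  pos 2: 101111 XOR 100101 = 001010
  pos 4: 101000 XOR 100101 = 001101
  pos 6: 110101 XOR 100101 = 010000
  pos 7: 100000 XOR 100101 = 000101
  pos 10: 101000 XOR 100101 = 001101
  pos 12: 110100 XOR 100101 = 010001
Remainder (last 5 bits) = 10001. This is the CRC / FCS.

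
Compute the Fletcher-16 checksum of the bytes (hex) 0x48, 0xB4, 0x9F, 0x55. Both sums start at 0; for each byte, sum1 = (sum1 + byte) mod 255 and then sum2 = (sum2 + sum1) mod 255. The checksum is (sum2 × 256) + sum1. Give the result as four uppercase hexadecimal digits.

D3F1

Running sums (mod 255):
  after byte 0 (0x48): sum1=72, sum2=72
  after byte 1 (0xB4): sum1=252, sum2=69
  after byte 2 (0x9F): sum1=156, sum2=225
  after byte 3 (0x55): sum1=241, sum2=211
Checksum = sum2·256 + sum1 = 211·256 + 241 = 54257 = 0xD3F1.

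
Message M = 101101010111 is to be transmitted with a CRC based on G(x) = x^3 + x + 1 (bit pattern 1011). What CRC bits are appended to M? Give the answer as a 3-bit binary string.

111

Append 3 zeros: 101101010111000. Divide by 1011 (XOR where the leading bit is 1):
  pos 0: 1011 XOR 1011 = 0000
  pos 5: 1010 XOR 1011 = 0001
  pos 8: 1111 XOR 1011 = 0100
  pos 9: 1000 XOR 1011 = 0011
  pos 11: 1100 XOR 1011 = 0111
Remainder (last 3 bits) = 111. This is the CRC / FCS.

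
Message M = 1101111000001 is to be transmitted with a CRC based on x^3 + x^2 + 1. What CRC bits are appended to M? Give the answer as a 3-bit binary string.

011

Append 3 zeros: 1101111000001000. Divide by 1101 (XOR where the leading bit is 1):
  pos 0: 1101 XOR 1101 = 0000
  pos 4: 1110 XOR 1101 = 0011
  pos 6: 1100 XOR 1101 = 0001
  pos 9: 1001 XOR 1101 = 0100
  pos 10: 1000 XOR 1101 = 0101
  pos 11: 1010 XOR 1101 = 0111
  pos 12: 1110 XOR 1101 = 0011
Remainder (last 3 bits) = 011. This is the CRC / FCS.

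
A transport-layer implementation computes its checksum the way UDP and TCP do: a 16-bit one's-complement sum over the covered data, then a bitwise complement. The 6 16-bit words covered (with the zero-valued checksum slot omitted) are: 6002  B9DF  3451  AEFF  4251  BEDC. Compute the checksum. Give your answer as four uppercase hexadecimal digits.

One's-complement addition (fold any carry out of bit 15 back into bit 0):
  0x6002 + 0xB9DF = 0x119E1 → wrap carry → 0x19E2
  0x19E2 + 0x3451 = 0x04E33
  0x4E33 + 0xAEFF = 0x0FD32
  0xFD32 + 0x4251 = 0x13F83 → wrap carry → 0x3F84
  0x3F84 + 0xBEDC = 0x0FE60
One's-complement sum = 0xFE60.
Checksum = ~0xFE60 & 0xFFFF = 0x019F.

019F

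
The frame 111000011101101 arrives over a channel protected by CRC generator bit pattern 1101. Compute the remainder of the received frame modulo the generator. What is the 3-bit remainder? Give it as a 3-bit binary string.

000

Modulo-2 division of 111000011101101 by 1101:
  pos 0: 1110 XOR 1101 = 0011
  pos 2: 1100 XOR 1101 = 0001
  pos 5: 1011 XOR 1101 = 0110
  pos 6: 1101 XOR 1101 = 0000
  pos 11: 1101 XOR 1101 = 0000
Remainder = 000 (zero — the frame passes the CRC check).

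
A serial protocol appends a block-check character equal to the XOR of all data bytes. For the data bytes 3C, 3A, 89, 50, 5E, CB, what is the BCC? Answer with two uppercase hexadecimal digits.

XOR the bytes together:
  start with 0x3C
  0x3C ⊕ 0x3A = 0x06
  0x06 ⊕ 0x89 = 0x8F
  0x8F ⊕ 0x50 = 0xDF
  0xDF ⊕ 0x5E = 0x81
  0x81 ⊕ 0xCB = 0x4A

4A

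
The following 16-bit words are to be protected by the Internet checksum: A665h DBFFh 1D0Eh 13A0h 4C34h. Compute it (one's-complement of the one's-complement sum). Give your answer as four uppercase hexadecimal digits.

One's-complement addition (fold any carry out of bit 15 back into bit 0):
  0xA665 + 0xDBFF = 0x18264 → wrap carry → 0x8265
  0x8265 + 0x1D0E = 0x09F73
  0x9F73 + 0x13A0 = 0x0B313
  0xB313 + 0x4C34 = 0x0FF47
One's-complement sum = 0xFF47.
Checksum = ~0xFF47 & 0xFFFF = 0x00B8.

00B8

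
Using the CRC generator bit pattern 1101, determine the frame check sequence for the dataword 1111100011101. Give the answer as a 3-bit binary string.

000

Append 3 zeros: 1111100011101000. Divide by 1101 (XOR where the leading bit is 1):
  pos 0: 1111 XOR 1101 = 0010
  pos 2: 1010 XOR 1101 = 0111
  pos 3: 1110 XOR 1101 = 0011
  pos 5: 1101 XOR 1101 = 0000
  pos 9: 1101 XOR 1101 = 0000
Remainder (last 3 bits) = 000. This is the CRC / FCS.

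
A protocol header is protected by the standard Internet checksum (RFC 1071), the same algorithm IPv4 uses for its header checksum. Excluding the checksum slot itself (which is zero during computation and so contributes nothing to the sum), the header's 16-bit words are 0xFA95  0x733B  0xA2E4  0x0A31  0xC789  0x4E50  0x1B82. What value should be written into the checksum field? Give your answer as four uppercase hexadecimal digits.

B3BC

One's-complement addition (fold any carry out of bit 15 back into bit 0):
  0xFA95 + 0x733B = 0x16DD0 → wrap carry → 0x6DD1
  0x6DD1 + 0xA2E4 = 0x110B5 → wrap carry → 0x10B6
  0x10B6 + 0x0A31 = 0x01AE7
  0x1AE7 + 0xC789 = 0x0E270
  0xE270 + 0x4E50 = 0x130C0 → wrap carry → 0x30C1
  0x30C1 + 0x1B82 = 0x04C43
One's-complement sum = 0x4C43.
Checksum = ~0x4C43 & 0xFFFF = 0xB3BC.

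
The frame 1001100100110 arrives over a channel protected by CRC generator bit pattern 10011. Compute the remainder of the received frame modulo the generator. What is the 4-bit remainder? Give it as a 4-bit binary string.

0000

Modulo-2 division of 1001100100110 by 10011:
  pos 0: 10011 XOR 10011 = 00000
  pos 7: 10011 XOR 10011 = 00000
Remainder = 0000 (zero — the frame passes the CRC check).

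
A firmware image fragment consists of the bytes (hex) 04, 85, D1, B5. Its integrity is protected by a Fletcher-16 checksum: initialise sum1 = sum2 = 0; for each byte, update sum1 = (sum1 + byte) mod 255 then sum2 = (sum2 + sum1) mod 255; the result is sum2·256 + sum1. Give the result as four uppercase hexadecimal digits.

Running sums (mod 255):
  after byte 0 (04): sum1=4, sum2=4
  after byte 1 (85): sum1=137, sum2=141
  after byte 2 (D1): sum1=91, sum2=232
  after byte 3 (B5): sum1=17, sum2=249
Checksum = sum2·256 + sum1 = 249·256 + 17 = 63761 = 0xF911.

F911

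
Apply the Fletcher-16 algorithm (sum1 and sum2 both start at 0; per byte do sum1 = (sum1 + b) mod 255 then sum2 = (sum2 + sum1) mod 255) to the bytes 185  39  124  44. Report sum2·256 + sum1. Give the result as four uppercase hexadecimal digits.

Running sums (mod 255):
  after byte 0 (185): sum1=185, sum2=185
  after byte 1 (39): sum1=224, sum2=154
  after byte 2 (124): sum1=93, sum2=247
  after byte 3 (44): sum1=137, sum2=129
Checksum = sum2·256 + sum1 = 129·256 + 137 = 33161 = 0x8189.

8189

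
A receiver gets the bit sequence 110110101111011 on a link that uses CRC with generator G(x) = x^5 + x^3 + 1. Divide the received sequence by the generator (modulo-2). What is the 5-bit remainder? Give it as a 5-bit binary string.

Modulo-2 division of 110110101111011 by 101001:
  pos 0: 110110 XOR 101001 = 011111
  pos 1: 111111 XOR 101001 = 010110
  pos 2: 101100 XOR 101001 = 000101
  pos 5: 101111 XOR 101001 = 000110
  pos 8: 110101 XOR 101001 = 011100
  pos 9: 111001 XOR 101001 = 010000
Remainder = 10000 (nonzero — an error is detected).

10000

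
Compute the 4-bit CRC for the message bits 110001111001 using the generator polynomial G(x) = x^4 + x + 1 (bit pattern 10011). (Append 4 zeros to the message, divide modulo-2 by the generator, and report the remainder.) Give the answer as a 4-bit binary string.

1000

Append 4 zeros: 1100011110010000. Divide by 10011 (XOR where the leading bit is 1):
  pos 0: 11000 XOR 10011 = 01011
  pos 1: 10111 XOR 10011 = 00100
  pos 3: 10011 XOR 10011 = 00000
  pos 8: 10010 XOR 10011 = 00001
Remainder (last 4 bits) = 1000. This is the CRC / FCS.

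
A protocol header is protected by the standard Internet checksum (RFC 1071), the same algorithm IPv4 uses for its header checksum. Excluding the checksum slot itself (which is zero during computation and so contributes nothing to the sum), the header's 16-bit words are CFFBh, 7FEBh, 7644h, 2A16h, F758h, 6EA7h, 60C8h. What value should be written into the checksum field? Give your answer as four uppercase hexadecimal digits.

48F5

One's-complement addition (fold any carry out of bit 15 back into bit 0):
  0xCFFB + 0x7FEB = 0x14FE6 → wrap carry → 0x4FE7
  0x4FE7 + 0x7644 = 0x0C62B
  0xC62B + 0x2A16 = 0x0F041
  0xF041 + 0xF758 = 0x1E799 → wrap carry → 0xE79A
  0xE79A + 0x6EA7 = 0x15641 → wrap carry → 0x5642
  0x5642 + 0x60C8 = 0x0B70A
One's-complement sum = 0xB70A.
Checksum = ~0xB70A & 0xFFFF = 0x48F5.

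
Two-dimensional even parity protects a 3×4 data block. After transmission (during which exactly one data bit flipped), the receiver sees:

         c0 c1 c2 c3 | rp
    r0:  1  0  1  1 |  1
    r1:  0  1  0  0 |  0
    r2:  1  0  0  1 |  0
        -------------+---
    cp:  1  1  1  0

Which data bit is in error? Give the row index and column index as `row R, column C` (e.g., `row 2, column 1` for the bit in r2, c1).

row 1, column 0

Recompute each row's even parity and compare to rp:
  r0: data parity 1, sent rp 1 → ok
  r1: data parity 1, sent rp 0 → mismatch
  r2: data parity 0, sent rp 0 → ok
Recompute each column's even parity and compare to cp:
  c0: data parity 0, sent cp 1 → mismatch
  c1: data parity 1, sent cp 1 → ok
  c2: data parity 1, sent cp 1 → ok
  c3: data parity 0, sent cp 0 → ok
Exactly one row (r1) and one column (c0) fail → the flipped bit is at their intersection.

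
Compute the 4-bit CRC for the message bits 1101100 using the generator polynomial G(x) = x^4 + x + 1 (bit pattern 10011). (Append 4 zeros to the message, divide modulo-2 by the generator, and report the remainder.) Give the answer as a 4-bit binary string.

1010

Append 4 zeros: 11011000000. Divide by 10011 (XOR where the leading bit is 1):
  pos 0: 11011 XOR 10011 = 01000
  pos 1: 10000 XOR 10011 = 00011
  pos 4: 11000 XOR 10011 = 01011
  pos 5: 10110 XOR 10011 = 00101
Remainder (last 4 bits) = 1010. This is the CRC / FCS.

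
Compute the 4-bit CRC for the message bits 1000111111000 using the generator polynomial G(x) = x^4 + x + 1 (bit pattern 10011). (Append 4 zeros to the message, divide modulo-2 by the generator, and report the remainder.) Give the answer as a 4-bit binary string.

0000

Append 4 zeros: 10001111110000000. Divide by 10011 (XOR where the leading bit is 1):
  pos 0: 10001 XOR 10011 = 00010
  pos 3: 10111 XOR 10011 = 00100
  pos 5: 10011 XOR 10011 = 00000
Remainder (last 4 bits) = 0000. This is the CRC / FCS.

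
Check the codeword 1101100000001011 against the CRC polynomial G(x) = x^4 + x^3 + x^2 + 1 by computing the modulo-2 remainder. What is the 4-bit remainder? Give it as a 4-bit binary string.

Modulo-2 division of 1101100000001011 by 11101:
  pos 0: 11011 XOR 11101 = 00110
  pos 2: 11000 XOR 11101 = 00101
  pos 4: 10100 XOR 11101 = 01001
  pos 5: 10010 XOR 11101 = 01111
  pos 6: 11110 XOR 11101 = 00011
  pos 9: 11010 XOR 11101 = 00111
  pos 11: 11111 XOR 11101 = 00010
Remainder = 0010 (nonzero — an error is detected).

0010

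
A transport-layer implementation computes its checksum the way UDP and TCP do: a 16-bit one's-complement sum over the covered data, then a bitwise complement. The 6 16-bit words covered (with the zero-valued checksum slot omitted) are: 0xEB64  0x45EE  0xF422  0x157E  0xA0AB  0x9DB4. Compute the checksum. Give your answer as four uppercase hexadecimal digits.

86AB

One's-complement addition (fold any carry out of bit 15 back into bit 0):
  0xEB64 + 0x45EE = 0x13152 → wrap carry → 0x3153
  0x3153 + 0xF422 = 0x12575 → wrap carry → 0x2576
  0x2576 + 0x157E = 0x03AF4
  0x3AF4 + 0xA0AB = 0x0DB9F
  0xDB9F + 0x9DB4 = 0x17953 → wrap carry → 0x7954
One's-complement sum = 0x7954.
Checksum = ~0x7954 & 0xFFFF = 0x86AB.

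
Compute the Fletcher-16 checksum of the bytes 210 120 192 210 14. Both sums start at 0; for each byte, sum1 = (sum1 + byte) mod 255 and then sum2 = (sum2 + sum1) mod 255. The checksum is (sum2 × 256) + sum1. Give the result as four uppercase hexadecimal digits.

Running sums (mod 255):
  after byte 0 (210): sum1=210, sum2=210
  after byte 1 (120): sum1=75, sum2=30
  after byte 2 (192): sum1=12, sum2=42
  after byte 3 (210): sum1=222, sum2=9
  after byte 4 (14): sum1=236, sum2=245
Checksum = sum2·256 + sum1 = 245·256 + 236 = 62956 = 0xF5EC.

F5EC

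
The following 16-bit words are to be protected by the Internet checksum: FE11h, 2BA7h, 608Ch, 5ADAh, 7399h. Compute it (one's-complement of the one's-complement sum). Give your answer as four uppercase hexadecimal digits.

A746

One's-complement addition (fold any carry out of bit 15 back into bit 0):
  0xFE11 + 0x2BA7 = 0x129B8 → wrap carry → 0x29B9
  0x29B9 + 0x608C = 0x08A45
  0x8A45 + 0x5ADA = 0x0E51F
  0xE51F + 0x7399 = 0x158B8 → wrap carry → 0x58B9
One's-complement sum = 0x58B9.
Checksum = ~0x58B9 & 0xFFFF = 0xA746.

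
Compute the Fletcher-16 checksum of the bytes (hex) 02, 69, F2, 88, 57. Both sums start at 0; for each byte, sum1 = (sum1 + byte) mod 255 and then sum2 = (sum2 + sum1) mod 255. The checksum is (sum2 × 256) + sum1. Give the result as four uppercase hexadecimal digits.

Running sums (mod 255):
  after byte 0 (02): sum1=2, sum2=2
  after byte 1 (69): sum1=107, sum2=109
  after byte 2 (F2): sum1=94, sum2=203
  after byte 3 (88): sum1=230, sum2=178
  after byte 4 (57): sum1=62, sum2=240
Checksum = sum2·256 + sum1 = 240·256 + 62 = 61502 = 0xF03E.

F03E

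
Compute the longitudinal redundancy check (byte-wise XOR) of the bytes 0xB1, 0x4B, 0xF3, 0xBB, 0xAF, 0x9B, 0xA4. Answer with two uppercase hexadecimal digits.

22

XOR the bytes together:
  start with 0xB1
  0xB1 ⊕ 0x4B = 0xFA
  0xFA ⊕ 0xF3 = 0x09
  0x09 ⊕ 0xBB = 0xB2
  0xB2 ⊕ 0xAF = 0x1D
  0x1D ⊕ 0x9B = 0x86
  0x86 ⊕ 0xA4 = 0x22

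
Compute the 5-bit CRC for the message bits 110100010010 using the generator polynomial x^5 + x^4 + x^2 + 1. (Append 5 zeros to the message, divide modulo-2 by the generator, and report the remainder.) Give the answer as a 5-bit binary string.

01000

Append 5 zeros: 11010001001000000. Divide by 110101 (XOR where the leading bit is 1):
  pos 0: 110100 XOR 110101 = 000001
  pos 5: 101001 XOR 110101 = 011100
  pos 6: 111000 XOR 110101 = 001101
  pos 8: 110100 XOR 110101 = 000001
Remainder (last 5 bits) = 01000. This is the CRC / FCS.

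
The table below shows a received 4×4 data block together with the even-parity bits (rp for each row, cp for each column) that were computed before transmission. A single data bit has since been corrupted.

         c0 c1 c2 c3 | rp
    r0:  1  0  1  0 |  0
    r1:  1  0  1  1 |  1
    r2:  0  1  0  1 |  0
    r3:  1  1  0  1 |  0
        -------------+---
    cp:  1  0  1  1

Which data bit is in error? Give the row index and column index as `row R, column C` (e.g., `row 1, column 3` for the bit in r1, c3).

row 3, column 2

Recompute each row's even parity and compare to rp:
  r0: data parity 0, sent rp 0 → ok
  r1: data parity 1, sent rp 1 → ok
  r2: data parity 0, sent rp 0 → ok
  r3: data parity 1, sent rp 0 → mismatch
Recompute each column's even parity and compare to cp:
  c0: data parity 1, sent cp 1 → ok
  c1: data parity 0, sent cp 0 → ok
  c2: data parity 0, sent cp 1 → mismatch
  c3: data parity 1, sent cp 1 → ok
Exactly one row (r3) and one column (c2) fail → the flipped bit is at their intersection.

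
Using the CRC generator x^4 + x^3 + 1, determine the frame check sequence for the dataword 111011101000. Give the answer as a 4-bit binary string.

1110

Append 4 zeros: 1110111010000000. Divide by 11001 (XOR where the leading bit is 1):
  pos 0: 11101 XOR 11001 = 00100
  pos 2: 10011 XOR 11001 = 01010
  pos 3: 10100 XOR 11001 = 01101
  pos 4: 11011 XOR 11001 = 00010
  pos 7: 10000 XOR 11001 = 01001
  pos 8: 10010 XOR 11001 = 01011
  pos 9: 10110 XOR 11001 = 01111
  pos 10: 11110 XOR 11001 = 00111
Remainder (last 4 bits) = 1110. This is the CRC / FCS.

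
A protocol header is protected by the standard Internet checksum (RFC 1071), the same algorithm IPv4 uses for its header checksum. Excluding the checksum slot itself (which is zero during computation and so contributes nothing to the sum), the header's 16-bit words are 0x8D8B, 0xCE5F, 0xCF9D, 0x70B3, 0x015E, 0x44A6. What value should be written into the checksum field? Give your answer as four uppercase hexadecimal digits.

1DBF

One's-complement addition (fold any carry out of bit 15 back into bit 0):
  0x8D8B + 0xCE5F = 0x15BEA → wrap carry → 0x5BEB
  0x5BEB + 0xCF9D = 0x12B88 → wrap carry → 0x2B89
  0x2B89 + 0x70B3 = 0x09C3C
  0x9C3C + 0x015E = 0x09D9A
  0x9D9A + 0x44A6 = 0x0E240
One's-complement sum = 0xE240.
Checksum = ~0xE240 & 0xFFFF = 0x1DBF.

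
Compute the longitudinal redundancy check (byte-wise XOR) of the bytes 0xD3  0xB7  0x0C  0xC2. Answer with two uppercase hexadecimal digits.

XOR the bytes together:
  start with 0xD3
  0xD3 ⊕ 0xB7 = 0x64
  0x64 ⊕ 0x0C = 0x68
  0x68 ⊕ 0xC2 = 0xAA

AA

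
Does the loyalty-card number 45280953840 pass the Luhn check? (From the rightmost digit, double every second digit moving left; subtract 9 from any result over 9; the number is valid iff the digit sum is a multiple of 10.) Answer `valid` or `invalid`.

From the right, keep odd positions and double even positions (subtract 9 from any doubled value over 9):
  doubled (positions 2,4,...): 8 6 9 7 1 → sum 31
  kept (positions 1,3,...): 0 8 5 0 2 4 → sum 19
Total = 50.
50 mod 10 = 0, so the number is valid.

valid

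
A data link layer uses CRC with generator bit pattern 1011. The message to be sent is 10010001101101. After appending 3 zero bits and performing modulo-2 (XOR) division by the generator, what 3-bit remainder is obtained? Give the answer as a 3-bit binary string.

110

Append 3 zeros: 10010001101101000. Divide by 1011 (XOR where the leading bit is 1):
  pos 0: 1001 XOR 1011 = 0010
  pos 2: 1000 XOR 1011 = 0011
  pos 4: 1101 XOR 1011 = 0110
  pos 5: 1101 XOR 1011 = 0110
  pos 6: 1100 XOR 1011 = 0111
  pos 7: 1111 XOR 1011 = 0100
  pos 8: 1001 XOR 1011 = 0010
  pos 10: 1001 XOR 1011 = 0010
  pos 12: 1000 XOR 1011 = 0011
Remainder (last 3 bits) = 110. This is the CRC / FCS.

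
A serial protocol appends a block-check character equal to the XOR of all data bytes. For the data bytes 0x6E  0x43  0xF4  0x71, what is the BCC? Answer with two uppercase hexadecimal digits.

XOR the bytes together:
  start with 0x6E
  0x6E ⊕ 0x43 = 0x2D
  0x2D ⊕ 0xF4 = 0xD9
  0xD9 ⊕ 0x71 = 0xA8

A8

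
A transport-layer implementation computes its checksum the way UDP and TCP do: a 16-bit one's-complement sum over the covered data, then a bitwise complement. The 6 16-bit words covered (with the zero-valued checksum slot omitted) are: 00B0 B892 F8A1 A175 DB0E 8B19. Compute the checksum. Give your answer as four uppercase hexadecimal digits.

One's-complement addition (fold any carry out of bit 15 back into bit 0):
  0x00B0 + 0xB892 = 0x0B942
  0xB942 + 0xF8A1 = 0x1B1E3 → wrap carry → 0xB1E4
  0xB1E4 + 0xA175 = 0x15359 → wrap carry → 0x535A
  0x535A + 0xDB0E = 0x12E68 → wrap carry → 0x2E69
  0x2E69 + 0x8B19 = 0x0B982
One's-complement sum = 0xB982.
Checksum = ~0xB982 & 0xFFFF = 0x467D.

467D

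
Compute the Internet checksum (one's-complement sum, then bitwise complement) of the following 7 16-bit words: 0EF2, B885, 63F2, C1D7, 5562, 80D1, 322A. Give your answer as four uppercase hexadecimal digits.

0A60

One's-complement addition (fold any carry out of bit 15 back into bit 0):
  0x0EF2 + 0xB885 = 0x0C777
  0xC777 + 0x63F2 = 0x12B69 → wrap carry → 0x2B6A
  0x2B6A + 0xC1D7 = 0x0ED41
  0xED41 + 0x5562 = 0x142A3 → wrap carry → 0x42A4
  0x42A4 + 0x80D1 = 0x0C375
  0xC375 + 0x322A = 0x0F59F
One's-complement sum = 0xF59F.
Checksum = ~0xF59F & 0xFFFF = 0x0A60.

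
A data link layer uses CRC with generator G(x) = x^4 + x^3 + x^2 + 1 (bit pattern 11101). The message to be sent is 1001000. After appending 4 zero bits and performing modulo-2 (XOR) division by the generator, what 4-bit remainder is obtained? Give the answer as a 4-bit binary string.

1001

Append 4 zeros: 10010000000. Divide by 11101 (XOR where the leading bit is 1):
  pos 0: 10010 XOR 11101 = 01111
  pos 1: 11110 XOR 11101 = 00011
  pos 4: 11000 XOR 11101 = 00101
  pos 6: 10100 XOR 11101 = 01001
Remainder (last 4 bits) = 1001. This is the CRC / FCS.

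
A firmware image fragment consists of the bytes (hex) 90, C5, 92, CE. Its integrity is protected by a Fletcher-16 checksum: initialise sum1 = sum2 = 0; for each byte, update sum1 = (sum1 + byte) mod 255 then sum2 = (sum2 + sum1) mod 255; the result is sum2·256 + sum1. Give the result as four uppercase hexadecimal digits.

Running sums (mod 255):
  after byte 0 (90): sum1=144, sum2=144
  after byte 1 (C5): sum1=86, sum2=230
  after byte 2 (92): sum1=232, sum2=207
  after byte 3 (CE): sum1=183, sum2=135
Checksum = sum2·256 + sum1 = 135·256 + 183 = 34743 = 0x87B7.

87B7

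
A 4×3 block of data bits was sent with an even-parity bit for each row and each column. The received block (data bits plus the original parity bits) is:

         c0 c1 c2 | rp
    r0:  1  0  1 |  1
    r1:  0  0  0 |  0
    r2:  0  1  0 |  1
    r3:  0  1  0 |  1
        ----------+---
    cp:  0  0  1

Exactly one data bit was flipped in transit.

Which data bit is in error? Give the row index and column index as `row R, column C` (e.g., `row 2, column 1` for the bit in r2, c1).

row 0, column 0

Recompute each row's even parity and compare to rp:
  r0: data parity 0, sent rp 1 → mismatch
  r1: data parity 0, sent rp 0 → ok
  r2: data parity 1, sent rp 1 → ok
  r3: data parity 1, sent rp 1 → ok
Recompute each column's even parity and compare to cp:
  c0: data parity 1, sent cp 0 → mismatch
  c1: data parity 0, sent cp 0 → ok
  c2: data parity 1, sent cp 1 → ok
Exactly one row (r0) and one column (c0) fail → the flipped bit is at their intersection.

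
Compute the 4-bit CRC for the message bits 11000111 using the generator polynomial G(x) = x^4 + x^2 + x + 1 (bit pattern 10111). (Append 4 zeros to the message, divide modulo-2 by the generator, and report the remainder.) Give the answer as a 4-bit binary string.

Append 4 zeros: 110001110000. Divide by 10111 (XOR where the leading bit is 1):
  pos 0: 11000 XOR 10111 = 01111
  pos 1: 11111 XOR 10111 = 01000
  pos 2: 10001 XOR 10111 = 00110
  pos 4: 11010 XOR 10111 = 01101
  pos 5: 11010 XOR 10111 = 01101
  pos 6: 11010 XOR 10111 = 01101
  pos 7: 11010 XOR 10111 = 01101
Remainder (last 4 bits) = 1101. This is the CRC / FCS.

1101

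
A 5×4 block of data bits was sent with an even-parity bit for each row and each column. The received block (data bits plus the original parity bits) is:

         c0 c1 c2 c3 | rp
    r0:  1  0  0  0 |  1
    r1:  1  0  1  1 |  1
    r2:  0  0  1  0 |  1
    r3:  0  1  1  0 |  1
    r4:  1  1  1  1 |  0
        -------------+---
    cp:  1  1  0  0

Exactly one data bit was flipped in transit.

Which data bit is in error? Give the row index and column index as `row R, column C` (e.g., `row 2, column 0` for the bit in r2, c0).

row 3, column 1

Recompute each row's even parity and compare to rp:
  r0: data parity 1, sent rp 1 → ok
  r1: data parity 1, sent rp 1 → ok
  r2: data parity 1, sent rp 1 → ok
  r3: data parity 0, sent rp 1 → mismatch
  r4: data parity 0, sent rp 0 → ok
Recompute each column's even parity and compare to cp:
  c0: data parity 1, sent cp 1 → ok
  c1: data parity 0, sent cp 1 → mismatch
  c2: data parity 0, sent cp 0 → ok
  c3: data parity 0, sent cp 0 → ok
Exactly one row (r3) and one column (c1) fail → the flipped bit is at their intersection.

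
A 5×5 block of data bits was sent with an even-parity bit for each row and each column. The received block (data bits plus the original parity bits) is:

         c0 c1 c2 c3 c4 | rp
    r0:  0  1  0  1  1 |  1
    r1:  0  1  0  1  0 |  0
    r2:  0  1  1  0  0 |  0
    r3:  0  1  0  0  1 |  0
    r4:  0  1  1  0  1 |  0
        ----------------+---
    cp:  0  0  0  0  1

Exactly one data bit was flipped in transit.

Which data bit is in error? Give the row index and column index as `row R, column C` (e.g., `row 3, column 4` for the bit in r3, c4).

row 4, column 1

Recompute each row's even parity and compare to rp:
  r0: data parity 1, sent rp 1 → ok
  r1: data parity 0, sent rp 0 → ok
  r2: data parity 0, sent rp 0 → ok
  r3: data parity 0, sent rp 0 → ok
  r4: data parity 1, sent rp 0 → mismatch
Recompute each column's even parity and compare to cp:
  c0: data parity 0, sent cp 0 → ok
  c1: data parity 1, sent cp 0 → mismatch
  c2: data parity 0, sent cp 0 → ok
  c3: data parity 0, sent cp 0 → ok
  c4: data parity 1, sent cp 1 → ok
Exactly one row (r4) and one column (c1) fail → the flipped bit is at their intersection.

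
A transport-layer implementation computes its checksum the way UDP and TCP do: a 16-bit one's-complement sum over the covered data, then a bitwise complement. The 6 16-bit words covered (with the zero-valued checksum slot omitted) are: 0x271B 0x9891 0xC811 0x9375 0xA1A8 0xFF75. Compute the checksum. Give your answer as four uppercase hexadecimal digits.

43AD

One's-complement addition (fold any carry out of bit 15 back into bit 0):
  0x271B + 0x9891 = 0x0BFAC
  0xBFAC + 0xC811 = 0x187BD → wrap carry → 0x87BE
  0x87BE + 0x9375 = 0x11B33 → wrap carry → 0x1B34
  0x1B34 + 0xA1A8 = 0x0BCDC
  0xBCDC + 0xFF75 = 0x1BC51 → wrap carry → 0xBC52
One's-complement sum = 0xBC52.
Checksum = ~0xBC52 & 0xFFFF = 0x43AD.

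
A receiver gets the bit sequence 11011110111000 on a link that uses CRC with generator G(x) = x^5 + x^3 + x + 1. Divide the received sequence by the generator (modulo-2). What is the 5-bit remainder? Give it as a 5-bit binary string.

Modulo-2 division of 11011110111000 by 101011:
  pos 0: 110111 XOR 101011 = 011100
  pos 1: 111001 XOR 101011 = 010010
  pos 2: 100100 XOR 101011 = 001111
  pos 4: 111111 XOR 101011 = 010100
  pos 5: 101001 XOR 101011 = 000010
Remainder = 10000 (nonzero — an error is detected).

10000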